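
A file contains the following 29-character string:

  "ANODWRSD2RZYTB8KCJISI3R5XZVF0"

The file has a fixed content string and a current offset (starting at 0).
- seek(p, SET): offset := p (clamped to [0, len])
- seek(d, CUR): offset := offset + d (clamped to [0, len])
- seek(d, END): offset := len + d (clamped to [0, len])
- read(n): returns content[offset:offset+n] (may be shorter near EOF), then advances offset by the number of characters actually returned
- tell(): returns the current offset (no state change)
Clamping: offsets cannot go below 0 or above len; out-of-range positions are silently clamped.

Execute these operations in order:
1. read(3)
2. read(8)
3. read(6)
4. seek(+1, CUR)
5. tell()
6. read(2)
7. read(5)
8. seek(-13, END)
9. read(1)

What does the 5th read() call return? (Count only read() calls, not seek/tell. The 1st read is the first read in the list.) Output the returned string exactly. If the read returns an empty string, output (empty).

After 1 (read(3)): returned 'ANO', offset=3
After 2 (read(8)): returned 'DWRSD2RZ', offset=11
After 3 (read(6)): returned 'YTB8KC', offset=17
After 4 (seek(+1, CUR)): offset=18
After 5 (tell()): offset=18
After 6 (read(2)): returned 'IS', offset=20
After 7 (read(5)): returned 'I3R5X', offset=25
After 8 (seek(-13, END)): offset=16
After 9 (read(1)): returned 'C', offset=17

Answer: I3R5X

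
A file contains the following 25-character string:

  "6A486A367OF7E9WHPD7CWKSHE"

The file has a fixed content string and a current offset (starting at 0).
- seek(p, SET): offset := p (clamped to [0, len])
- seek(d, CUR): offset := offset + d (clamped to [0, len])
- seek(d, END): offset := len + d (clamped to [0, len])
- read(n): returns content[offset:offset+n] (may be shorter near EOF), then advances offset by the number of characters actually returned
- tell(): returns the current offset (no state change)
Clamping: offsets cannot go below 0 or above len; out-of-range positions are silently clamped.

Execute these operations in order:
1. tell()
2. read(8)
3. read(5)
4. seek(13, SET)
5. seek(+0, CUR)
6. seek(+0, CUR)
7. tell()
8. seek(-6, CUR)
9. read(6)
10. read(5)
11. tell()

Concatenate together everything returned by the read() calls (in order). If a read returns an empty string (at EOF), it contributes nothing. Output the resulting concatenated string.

Answer: 6A486A367OF7E67OF7E9WHPD

Derivation:
After 1 (tell()): offset=0
After 2 (read(8)): returned '6A486A36', offset=8
After 3 (read(5)): returned '7OF7E', offset=13
After 4 (seek(13, SET)): offset=13
After 5 (seek(+0, CUR)): offset=13
After 6 (seek(+0, CUR)): offset=13
After 7 (tell()): offset=13
After 8 (seek(-6, CUR)): offset=7
After 9 (read(6)): returned '67OF7E', offset=13
After 10 (read(5)): returned '9WHPD', offset=18
After 11 (tell()): offset=18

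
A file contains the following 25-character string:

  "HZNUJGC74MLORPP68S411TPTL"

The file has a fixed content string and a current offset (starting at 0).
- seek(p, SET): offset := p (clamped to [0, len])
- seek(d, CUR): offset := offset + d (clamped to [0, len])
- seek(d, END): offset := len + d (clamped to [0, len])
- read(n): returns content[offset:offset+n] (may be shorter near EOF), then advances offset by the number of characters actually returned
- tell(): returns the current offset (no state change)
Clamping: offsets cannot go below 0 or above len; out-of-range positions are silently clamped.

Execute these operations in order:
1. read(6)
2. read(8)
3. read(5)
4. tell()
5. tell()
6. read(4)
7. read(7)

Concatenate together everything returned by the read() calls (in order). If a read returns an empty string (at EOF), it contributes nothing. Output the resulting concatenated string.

After 1 (read(6)): returned 'HZNUJG', offset=6
After 2 (read(8)): returned 'C74MLORP', offset=14
After 3 (read(5)): returned 'P68S4', offset=19
After 4 (tell()): offset=19
After 5 (tell()): offset=19
After 6 (read(4)): returned '11TP', offset=23
After 7 (read(7)): returned 'TL', offset=25

Answer: HZNUJGC74MLORPP68S411TPTL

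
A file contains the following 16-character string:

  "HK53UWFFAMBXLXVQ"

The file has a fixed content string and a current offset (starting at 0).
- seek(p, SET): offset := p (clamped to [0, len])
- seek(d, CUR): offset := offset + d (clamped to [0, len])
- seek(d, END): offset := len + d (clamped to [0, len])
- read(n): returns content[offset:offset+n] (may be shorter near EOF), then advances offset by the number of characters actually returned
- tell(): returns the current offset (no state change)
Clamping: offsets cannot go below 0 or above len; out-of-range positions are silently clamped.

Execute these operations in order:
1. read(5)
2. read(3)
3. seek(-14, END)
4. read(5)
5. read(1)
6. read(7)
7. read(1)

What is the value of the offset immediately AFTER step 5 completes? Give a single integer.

Answer: 8

Derivation:
After 1 (read(5)): returned 'HK53U', offset=5
After 2 (read(3)): returned 'WFF', offset=8
After 3 (seek(-14, END)): offset=2
After 4 (read(5)): returned '53UWF', offset=7
After 5 (read(1)): returned 'F', offset=8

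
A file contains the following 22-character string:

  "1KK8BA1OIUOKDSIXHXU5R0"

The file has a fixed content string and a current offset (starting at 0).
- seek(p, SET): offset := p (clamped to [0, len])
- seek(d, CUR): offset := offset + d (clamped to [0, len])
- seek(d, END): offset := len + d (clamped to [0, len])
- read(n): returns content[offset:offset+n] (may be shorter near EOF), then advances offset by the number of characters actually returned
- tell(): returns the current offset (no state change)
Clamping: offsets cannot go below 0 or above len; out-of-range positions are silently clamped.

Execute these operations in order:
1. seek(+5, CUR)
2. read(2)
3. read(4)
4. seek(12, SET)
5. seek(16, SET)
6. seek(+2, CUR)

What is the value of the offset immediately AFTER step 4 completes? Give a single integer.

After 1 (seek(+5, CUR)): offset=5
After 2 (read(2)): returned 'A1', offset=7
After 3 (read(4)): returned 'OIUO', offset=11
After 4 (seek(12, SET)): offset=12

Answer: 12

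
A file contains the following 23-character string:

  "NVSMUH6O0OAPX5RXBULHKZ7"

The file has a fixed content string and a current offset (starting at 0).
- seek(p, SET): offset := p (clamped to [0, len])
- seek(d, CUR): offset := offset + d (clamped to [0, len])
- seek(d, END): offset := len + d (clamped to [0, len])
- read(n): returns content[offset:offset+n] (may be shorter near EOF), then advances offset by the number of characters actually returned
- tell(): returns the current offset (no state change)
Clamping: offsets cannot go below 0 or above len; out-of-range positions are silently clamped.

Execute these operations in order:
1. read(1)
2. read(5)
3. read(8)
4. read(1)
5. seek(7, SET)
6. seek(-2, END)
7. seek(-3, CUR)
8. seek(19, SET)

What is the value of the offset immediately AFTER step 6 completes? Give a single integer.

After 1 (read(1)): returned 'N', offset=1
After 2 (read(5)): returned 'VSMUH', offset=6
After 3 (read(8)): returned '6O0OAPX5', offset=14
After 4 (read(1)): returned 'R', offset=15
After 5 (seek(7, SET)): offset=7
After 6 (seek(-2, END)): offset=21

Answer: 21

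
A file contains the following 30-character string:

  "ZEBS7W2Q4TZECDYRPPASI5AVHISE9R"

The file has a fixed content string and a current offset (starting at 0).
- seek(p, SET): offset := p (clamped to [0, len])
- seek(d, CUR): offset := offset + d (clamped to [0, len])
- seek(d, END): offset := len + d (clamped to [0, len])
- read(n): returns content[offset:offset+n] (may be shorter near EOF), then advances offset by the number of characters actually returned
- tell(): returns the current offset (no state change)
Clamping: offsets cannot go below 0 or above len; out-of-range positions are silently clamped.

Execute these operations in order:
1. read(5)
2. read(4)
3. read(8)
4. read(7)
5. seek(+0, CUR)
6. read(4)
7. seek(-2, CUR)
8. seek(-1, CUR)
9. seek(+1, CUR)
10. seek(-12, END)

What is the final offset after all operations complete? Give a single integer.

Answer: 18

Derivation:
After 1 (read(5)): returned 'ZEBS7', offset=5
After 2 (read(4)): returned 'W2Q4', offset=9
After 3 (read(8)): returned 'TZECDYRP', offset=17
After 4 (read(7)): returned 'PASI5AV', offset=24
After 5 (seek(+0, CUR)): offset=24
After 6 (read(4)): returned 'HISE', offset=28
After 7 (seek(-2, CUR)): offset=26
After 8 (seek(-1, CUR)): offset=25
After 9 (seek(+1, CUR)): offset=26
After 10 (seek(-12, END)): offset=18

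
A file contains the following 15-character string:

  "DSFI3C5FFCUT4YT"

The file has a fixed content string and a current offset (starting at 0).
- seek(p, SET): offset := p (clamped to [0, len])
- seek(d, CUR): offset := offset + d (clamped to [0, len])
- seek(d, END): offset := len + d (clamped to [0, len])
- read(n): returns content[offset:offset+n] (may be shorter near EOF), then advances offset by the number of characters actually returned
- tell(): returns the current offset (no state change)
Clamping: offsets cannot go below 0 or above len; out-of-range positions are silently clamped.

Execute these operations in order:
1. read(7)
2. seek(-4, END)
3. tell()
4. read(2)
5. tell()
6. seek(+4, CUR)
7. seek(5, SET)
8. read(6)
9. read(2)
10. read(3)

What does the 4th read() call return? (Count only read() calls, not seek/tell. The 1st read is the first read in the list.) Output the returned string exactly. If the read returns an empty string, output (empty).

Answer: T4

Derivation:
After 1 (read(7)): returned 'DSFI3C5', offset=7
After 2 (seek(-4, END)): offset=11
After 3 (tell()): offset=11
After 4 (read(2)): returned 'T4', offset=13
After 5 (tell()): offset=13
After 6 (seek(+4, CUR)): offset=15
After 7 (seek(5, SET)): offset=5
After 8 (read(6)): returned 'C5FFCU', offset=11
After 9 (read(2)): returned 'T4', offset=13
After 10 (read(3)): returned 'YT', offset=15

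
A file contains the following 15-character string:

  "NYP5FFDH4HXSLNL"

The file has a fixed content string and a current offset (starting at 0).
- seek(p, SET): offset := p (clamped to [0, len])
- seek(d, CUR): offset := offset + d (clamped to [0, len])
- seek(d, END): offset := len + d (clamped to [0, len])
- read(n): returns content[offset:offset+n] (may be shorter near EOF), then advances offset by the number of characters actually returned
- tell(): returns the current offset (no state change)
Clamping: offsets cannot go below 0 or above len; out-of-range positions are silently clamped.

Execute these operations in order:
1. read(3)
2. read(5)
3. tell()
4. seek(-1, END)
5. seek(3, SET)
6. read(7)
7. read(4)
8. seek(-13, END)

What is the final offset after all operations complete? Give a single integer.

After 1 (read(3)): returned 'NYP', offset=3
After 2 (read(5)): returned '5FFDH', offset=8
After 3 (tell()): offset=8
After 4 (seek(-1, END)): offset=14
After 5 (seek(3, SET)): offset=3
After 6 (read(7)): returned '5FFDH4H', offset=10
After 7 (read(4)): returned 'XSLN', offset=14
After 8 (seek(-13, END)): offset=2

Answer: 2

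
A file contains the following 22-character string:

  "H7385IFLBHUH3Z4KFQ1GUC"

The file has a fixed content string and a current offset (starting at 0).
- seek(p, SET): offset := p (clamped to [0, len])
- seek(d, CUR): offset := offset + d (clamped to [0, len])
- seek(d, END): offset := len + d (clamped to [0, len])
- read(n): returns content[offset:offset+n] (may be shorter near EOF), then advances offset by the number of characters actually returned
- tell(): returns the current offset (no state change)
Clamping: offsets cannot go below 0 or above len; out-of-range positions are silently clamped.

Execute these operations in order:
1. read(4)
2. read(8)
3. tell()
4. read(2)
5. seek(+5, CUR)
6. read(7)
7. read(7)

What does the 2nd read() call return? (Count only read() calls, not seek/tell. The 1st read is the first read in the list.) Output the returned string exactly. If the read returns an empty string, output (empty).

Answer: 5IFLBHUH

Derivation:
After 1 (read(4)): returned 'H738', offset=4
After 2 (read(8)): returned '5IFLBHUH', offset=12
After 3 (tell()): offset=12
After 4 (read(2)): returned '3Z', offset=14
After 5 (seek(+5, CUR)): offset=19
After 6 (read(7)): returned 'GUC', offset=22
After 7 (read(7)): returned '', offset=22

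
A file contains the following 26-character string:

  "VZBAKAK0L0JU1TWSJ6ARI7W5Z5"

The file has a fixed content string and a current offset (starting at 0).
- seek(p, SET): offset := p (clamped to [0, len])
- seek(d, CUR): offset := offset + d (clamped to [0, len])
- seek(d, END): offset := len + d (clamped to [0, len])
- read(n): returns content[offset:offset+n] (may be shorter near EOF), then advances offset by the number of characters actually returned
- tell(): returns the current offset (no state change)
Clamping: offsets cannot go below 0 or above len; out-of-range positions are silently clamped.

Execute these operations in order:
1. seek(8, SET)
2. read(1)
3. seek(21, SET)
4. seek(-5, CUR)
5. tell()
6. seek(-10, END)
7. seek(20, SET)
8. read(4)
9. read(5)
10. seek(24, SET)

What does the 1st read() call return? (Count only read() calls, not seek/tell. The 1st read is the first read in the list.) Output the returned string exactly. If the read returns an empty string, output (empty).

Answer: L

Derivation:
After 1 (seek(8, SET)): offset=8
After 2 (read(1)): returned 'L', offset=9
After 3 (seek(21, SET)): offset=21
After 4 (seek(-5, CUR)): offset=16
After 5 (tell()): offset=16
After 6 (seek(-10, END)): offset=16
After 7 (seek(20, SET)): offset=20
After 8 (read(4)): returned 'I7W5', offset=24
After 9 (read(5)): returned 'Z5', offset=26
After 10 (seek(24, SET)): offset=24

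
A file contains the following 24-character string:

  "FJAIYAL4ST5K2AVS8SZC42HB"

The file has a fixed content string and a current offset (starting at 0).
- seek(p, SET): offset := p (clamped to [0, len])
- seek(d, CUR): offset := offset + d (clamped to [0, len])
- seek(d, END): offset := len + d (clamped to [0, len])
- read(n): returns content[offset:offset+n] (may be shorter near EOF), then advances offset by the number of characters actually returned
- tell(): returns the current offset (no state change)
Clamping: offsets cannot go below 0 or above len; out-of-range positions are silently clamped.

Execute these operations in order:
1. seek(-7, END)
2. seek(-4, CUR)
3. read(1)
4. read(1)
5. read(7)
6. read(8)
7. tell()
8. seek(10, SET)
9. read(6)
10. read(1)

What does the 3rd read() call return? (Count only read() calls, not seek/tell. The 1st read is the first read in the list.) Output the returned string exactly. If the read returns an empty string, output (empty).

After 1 (seek(-7, END)): offset=17
After 2 (seek(-4, CUR)): offset=13
After 3 (read(1)): returned 'A', offset=14
After 4 (read(1)): returned 'V', offset=15
After 5 (read(7)): returned 'S8SZC42', offset=22
After 6 (read(8)): returned 'HB', offset=24
After 7 (tell()): offset=24
After 8 (seek(10, SET)): offset=10
After 9 (read(6)): returned '5K2AVS', offset=16
After 10 (read(1)): returned '8', offset=17

Answer: S8SZC42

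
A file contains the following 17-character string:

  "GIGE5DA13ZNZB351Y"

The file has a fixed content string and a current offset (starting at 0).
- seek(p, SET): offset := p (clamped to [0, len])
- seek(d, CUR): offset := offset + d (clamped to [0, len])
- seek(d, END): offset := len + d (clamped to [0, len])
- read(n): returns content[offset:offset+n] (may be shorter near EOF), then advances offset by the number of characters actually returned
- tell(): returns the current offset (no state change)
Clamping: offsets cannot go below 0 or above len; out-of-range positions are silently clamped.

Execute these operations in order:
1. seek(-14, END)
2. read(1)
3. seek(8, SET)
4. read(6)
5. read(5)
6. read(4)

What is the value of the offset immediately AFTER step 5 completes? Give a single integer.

Answer: 17

Derivation:
After 1 (seek(-14, END)): offset=3
After 2 (read(1)): returned 'E', offset=4
After 3 (seek(8, SET)): offset=8
After 4 (read(6)): returned '3ZNZB3', offset=14
After 5 (read(5)): returned '51Y', offset=17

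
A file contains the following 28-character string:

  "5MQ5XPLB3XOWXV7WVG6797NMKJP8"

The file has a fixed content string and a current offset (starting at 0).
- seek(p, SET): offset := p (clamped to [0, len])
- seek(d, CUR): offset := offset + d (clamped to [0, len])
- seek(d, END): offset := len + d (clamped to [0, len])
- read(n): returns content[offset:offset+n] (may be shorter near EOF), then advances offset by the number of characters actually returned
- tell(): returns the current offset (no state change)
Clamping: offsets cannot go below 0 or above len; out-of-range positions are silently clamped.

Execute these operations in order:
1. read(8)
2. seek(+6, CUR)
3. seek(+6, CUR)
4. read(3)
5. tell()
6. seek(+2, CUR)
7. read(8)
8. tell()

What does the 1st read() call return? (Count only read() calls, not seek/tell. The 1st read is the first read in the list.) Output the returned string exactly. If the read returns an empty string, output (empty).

Answer: 5MQ5XPLB

Derivation:
After 1 (read(8)): returned '5MQ5XPLB', offset=8
After 2 (seek(+6, CUR)): offset=14
After 3 (seek(+6, CUR)): offset=20
After 4 (read(3)): returned '97N', offset=23
After 5 (tell()): offset=23
After 6 (seek(+2, CUR)): offset=25
After 7 (read(8)): returned 'JP8', offset=28
After 8 (tell()): offset=28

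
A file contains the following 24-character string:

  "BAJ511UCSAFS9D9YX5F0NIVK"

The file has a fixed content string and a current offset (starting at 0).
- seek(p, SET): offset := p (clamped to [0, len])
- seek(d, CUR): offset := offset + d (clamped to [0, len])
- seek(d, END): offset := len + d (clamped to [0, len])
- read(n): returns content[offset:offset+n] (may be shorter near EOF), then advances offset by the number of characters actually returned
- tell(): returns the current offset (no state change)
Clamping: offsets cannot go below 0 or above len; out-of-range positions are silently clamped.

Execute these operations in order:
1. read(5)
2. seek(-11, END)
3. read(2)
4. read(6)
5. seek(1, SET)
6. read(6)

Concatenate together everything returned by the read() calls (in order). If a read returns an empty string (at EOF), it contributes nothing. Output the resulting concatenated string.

Answer: BAJ51D9YX5F0NAJ511U

Derivation:
After 1 (read(5)): returned 'BAJ51', offset=5
After 2 (seek(-11, END)): offset=13
After 3 (read(2)): returned 'D9', offset=15
After 4 (read(6)): returned 'YX5F0N', offset=21
After 5 (seek(1, SET)): offset=1
After 6 (read(6)): returned 'AJ511U', offset=7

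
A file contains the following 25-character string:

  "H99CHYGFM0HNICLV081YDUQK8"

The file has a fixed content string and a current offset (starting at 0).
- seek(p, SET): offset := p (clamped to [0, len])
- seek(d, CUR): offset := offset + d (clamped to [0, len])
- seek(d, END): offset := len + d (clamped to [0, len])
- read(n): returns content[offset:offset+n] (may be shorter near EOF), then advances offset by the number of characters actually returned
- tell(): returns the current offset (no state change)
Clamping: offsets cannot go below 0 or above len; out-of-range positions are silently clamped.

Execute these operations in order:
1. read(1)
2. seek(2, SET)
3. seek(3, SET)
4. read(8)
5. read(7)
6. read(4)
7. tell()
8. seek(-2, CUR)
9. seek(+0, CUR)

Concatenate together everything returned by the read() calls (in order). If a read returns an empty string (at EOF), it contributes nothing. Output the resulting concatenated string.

After 1 (read(1)): returned 'H', offset=1
After 2 (seek(2, SET)): offset=2
After 3 (seek(3, SET)): offset=3
After 4 (read(8)): returned 'CHYGFM0H', offset=11
After 5 (read(7)): returned 'NICLV08', offset=18
After 6 (read(4)): returned '1YDU', offset=22
After 7 (tell()): offset=22
After 8 (seek(-2, CUR)): offset=20
After 9 (seek(+0, CUR)): offset=20

Answer: HCHYGFM0HNICLV081YDU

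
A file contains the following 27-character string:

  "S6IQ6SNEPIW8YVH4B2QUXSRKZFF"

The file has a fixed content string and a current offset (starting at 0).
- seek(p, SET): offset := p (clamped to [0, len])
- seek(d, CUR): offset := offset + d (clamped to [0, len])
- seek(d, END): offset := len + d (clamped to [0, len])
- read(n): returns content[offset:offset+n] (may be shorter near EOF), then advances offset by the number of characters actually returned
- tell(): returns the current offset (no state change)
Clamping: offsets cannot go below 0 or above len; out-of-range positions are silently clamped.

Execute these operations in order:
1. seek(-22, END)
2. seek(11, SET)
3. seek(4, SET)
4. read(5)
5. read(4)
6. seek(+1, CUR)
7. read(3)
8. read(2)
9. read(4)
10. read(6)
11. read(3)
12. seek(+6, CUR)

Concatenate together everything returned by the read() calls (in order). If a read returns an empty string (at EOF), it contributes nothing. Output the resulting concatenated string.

Answer: 6SNEPIW8YH4B2QUXSRKZFF

Derivation:
After 1 (seek(-22, END)): offset=5
After 2 (seek(11, SET)): offset=11
After 3 (seek(4, SET)): offset=4
After 4 (read(5)): returned '6SNEP', offset=9
After 5 (read(4)): returned 'IW8Y', offset=13
After 6 (seek(+1, CUR)): offset=14
After 7 (read(3)): returned 'H4B', offset=17
After 8 (read(2)): returned '2Q', offset=19
After 9 (read(4)): returned 'UXSR', offset=23
After 10 (read(6)): returned 'KZFF', offset=27
After 11 (read(3)): returned '', offset=27
After 12 (seek(+6, CUR)): offset=27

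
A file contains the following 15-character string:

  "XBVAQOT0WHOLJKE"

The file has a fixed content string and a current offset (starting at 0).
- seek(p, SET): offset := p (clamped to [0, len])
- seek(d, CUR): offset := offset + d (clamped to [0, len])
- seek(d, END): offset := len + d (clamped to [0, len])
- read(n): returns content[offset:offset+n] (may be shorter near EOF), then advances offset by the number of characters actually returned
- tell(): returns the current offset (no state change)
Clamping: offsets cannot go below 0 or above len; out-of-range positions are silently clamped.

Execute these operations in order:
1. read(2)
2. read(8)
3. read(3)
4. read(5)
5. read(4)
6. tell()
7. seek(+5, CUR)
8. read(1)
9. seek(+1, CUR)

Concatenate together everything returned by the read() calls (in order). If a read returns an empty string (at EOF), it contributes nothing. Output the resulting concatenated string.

After 1 (read(2)): returned 'XB', offset=2
After 2 (read(8)): returned 'VAQOT0WH', offset=10
After 3 (read(3)): returned 'OLJ', offset=13
After 4 (read(5)): returned 'KE', offset=15
After 5 (read(4)): returned '', offset=15
After 6 (tell()): offset=15
After 7 (seek(+5, CUR)): offset=15
After 8 (read(1)): returned '', offset=15
After 9 (seek(+1, CUR)): offset=15

Answer: XBVAQOT0WHOLJKE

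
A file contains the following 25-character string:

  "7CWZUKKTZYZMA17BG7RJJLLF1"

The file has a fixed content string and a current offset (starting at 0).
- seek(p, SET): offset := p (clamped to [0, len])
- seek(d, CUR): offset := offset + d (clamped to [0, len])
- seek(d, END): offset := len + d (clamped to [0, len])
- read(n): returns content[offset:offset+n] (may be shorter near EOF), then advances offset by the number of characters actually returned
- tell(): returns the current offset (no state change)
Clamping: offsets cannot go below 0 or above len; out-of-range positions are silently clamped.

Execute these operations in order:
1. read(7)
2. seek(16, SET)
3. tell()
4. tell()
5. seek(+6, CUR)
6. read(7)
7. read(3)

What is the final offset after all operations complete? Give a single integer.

Answer: 25

Derivation:
After 1 (read(7)): returned '7CWZUKK', offset=7
After 2 (seek(16, SET)): offset=16
After 3 (tell()): offset=16
After 4 (tell()): offset=16
After 5 (seek(+6, CUR)): offset=22
After 6 (read(7)): returned 'LF1', offset=25
After 7 (read(3)): returned '', offset=25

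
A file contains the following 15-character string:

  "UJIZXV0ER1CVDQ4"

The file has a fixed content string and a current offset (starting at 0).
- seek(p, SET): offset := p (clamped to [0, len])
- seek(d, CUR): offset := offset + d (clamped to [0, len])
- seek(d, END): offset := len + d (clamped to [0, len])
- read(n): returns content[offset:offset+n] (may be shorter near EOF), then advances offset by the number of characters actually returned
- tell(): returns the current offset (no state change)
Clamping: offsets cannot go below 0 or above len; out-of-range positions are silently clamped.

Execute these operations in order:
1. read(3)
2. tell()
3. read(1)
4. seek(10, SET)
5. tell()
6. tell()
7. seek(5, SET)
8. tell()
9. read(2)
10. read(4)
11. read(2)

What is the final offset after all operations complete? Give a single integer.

After 1 (read(3)): returned 'UJI', offset=3
After 2 (tell()): offset=3
After 3 (read(1)): returned 'Z', offset=4
After 4 (seek(10, SET)): offset=10
After 5 (tell()): offset=10
After 6 (tell()): offset=10
After 7 (seek(5, SET)): offset=5
After 8 (tell()): offset=5
After 9 (read(2)): returned 'V0', offset=7
After 10 (read(4)): returned 'ER1C', offset=11
After 11 (read(2)): returned 'VD', offset=13

Answer: 13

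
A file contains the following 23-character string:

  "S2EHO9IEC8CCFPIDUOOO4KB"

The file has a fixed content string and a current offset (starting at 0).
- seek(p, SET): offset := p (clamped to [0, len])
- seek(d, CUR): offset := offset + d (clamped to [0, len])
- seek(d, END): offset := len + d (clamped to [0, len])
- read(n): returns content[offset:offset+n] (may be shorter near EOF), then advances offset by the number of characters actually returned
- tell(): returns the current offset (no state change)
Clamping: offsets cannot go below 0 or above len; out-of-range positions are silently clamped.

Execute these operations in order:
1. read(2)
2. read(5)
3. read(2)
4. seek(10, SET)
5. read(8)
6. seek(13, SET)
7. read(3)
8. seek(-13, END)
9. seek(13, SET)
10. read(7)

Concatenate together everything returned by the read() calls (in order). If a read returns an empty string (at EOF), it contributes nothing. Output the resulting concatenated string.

After 1 (read(2)): returned 'S2', offset=2
After 2 (read(5)): returned 'EHO9I', offset=7
After 3 (read(2)): returned 'EC', offset=9
After 4 (seek(10, SET)): offset=10
After 5 (read(8)): returned 'CCFPIDUO', offset=18
After 6 (seek(13, SET)): offset=13
After 7 (read(3)): returned 'PID', offset=16
After 8 (seek(-13, END)): offset=10
After 9 (seek(13, SET)): offset=13
After 10 (read(7)): returned 'PIDUOOO', offset=20

Answer: S2EHO9IECCCFPIDUOPIDPIDUOOO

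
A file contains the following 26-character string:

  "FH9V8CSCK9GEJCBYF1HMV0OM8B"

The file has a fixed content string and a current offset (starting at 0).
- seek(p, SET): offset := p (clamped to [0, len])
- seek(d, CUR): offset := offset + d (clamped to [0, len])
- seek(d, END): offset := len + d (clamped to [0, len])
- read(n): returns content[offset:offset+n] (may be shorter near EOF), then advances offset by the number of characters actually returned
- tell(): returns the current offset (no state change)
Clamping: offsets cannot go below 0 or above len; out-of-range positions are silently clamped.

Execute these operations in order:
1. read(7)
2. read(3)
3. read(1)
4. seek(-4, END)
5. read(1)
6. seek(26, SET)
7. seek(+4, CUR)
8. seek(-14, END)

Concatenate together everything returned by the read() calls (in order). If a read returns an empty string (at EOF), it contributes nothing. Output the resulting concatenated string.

Answer: FH9V8CSCK9GO

Derivation:
After 1 (read(7)): returned 'FH9V8CS', offset=7
After 2 (read(3)): returned 'CK9', offset=10
After 3 (read(1)): returned 'G', offset=11
After 4 (seek(-4, END)): offset=22
After 5 (read(1)): returned 'O', offset=23
After 6 (seek(26, SET)): offset=26
After 7 (seek(+4, CUR)): offset=26
After 8 (seek(-14, END)): offset=12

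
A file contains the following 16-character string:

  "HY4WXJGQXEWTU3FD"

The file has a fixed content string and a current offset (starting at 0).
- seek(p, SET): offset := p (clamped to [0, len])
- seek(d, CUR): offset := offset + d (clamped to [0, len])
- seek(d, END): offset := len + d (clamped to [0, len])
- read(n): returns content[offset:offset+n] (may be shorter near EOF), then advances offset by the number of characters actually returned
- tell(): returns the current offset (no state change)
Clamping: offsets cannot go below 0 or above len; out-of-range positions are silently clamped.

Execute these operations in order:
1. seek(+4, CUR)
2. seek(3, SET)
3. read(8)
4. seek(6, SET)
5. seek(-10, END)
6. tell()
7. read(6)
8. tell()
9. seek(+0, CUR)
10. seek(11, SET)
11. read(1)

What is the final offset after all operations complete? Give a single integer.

After 1 (seek(+4, CUR)): offset=4
After 2 (seek(3, SET)): offset=3
After 3 (read(8)): returned 'WXJGQXEW', offset=11
After 4 (seek(6, SET)): offset=6
After 5 (seek(-10, END)): offset=6
After 6 (tell()): offset=6
After 7 (read(6)): returned 'GQXEWT', offset=12
After 8 (tell()): offset=12
After 9 (seek(+0, CUR)): offset=12
After 10 (seek(11, SET)): offset=11
After 11 (read(1)): returned 'T', offset=12

Answer: 12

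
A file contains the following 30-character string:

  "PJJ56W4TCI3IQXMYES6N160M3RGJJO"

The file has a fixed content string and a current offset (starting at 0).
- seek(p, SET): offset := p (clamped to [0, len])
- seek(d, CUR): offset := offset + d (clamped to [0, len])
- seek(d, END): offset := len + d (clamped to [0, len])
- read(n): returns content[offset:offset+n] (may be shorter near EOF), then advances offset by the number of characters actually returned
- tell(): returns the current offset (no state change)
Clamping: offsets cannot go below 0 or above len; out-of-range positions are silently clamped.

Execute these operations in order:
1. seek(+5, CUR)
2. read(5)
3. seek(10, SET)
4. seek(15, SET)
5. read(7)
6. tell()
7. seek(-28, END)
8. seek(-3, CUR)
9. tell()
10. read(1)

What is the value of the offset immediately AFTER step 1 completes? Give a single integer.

Answer: 5

Derivation:
After 1 (seek(+5, CUR)): offset=5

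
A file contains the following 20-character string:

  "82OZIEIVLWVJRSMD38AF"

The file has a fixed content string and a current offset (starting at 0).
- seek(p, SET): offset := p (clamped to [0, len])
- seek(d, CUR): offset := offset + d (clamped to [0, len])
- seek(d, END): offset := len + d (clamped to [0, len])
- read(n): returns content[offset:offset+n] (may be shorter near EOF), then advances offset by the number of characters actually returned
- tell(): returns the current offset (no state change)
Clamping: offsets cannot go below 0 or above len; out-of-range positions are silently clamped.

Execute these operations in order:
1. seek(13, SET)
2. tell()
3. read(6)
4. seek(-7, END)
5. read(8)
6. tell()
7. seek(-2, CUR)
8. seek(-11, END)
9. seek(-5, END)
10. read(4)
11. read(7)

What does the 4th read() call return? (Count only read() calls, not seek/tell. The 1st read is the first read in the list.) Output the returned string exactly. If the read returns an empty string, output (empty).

After 1 (seek(13, SET)): offset=13
After 2 (tell()): offset=13
After 3 (read(6)): returned 'SMD38A', offset=19
After 4 (seek(-7, END)): offset=13
After 5 (read(8)): returned 'SMD38AF', offset=20
After 6 (tell()): offset=20
After 7 (seek(-2, CUR)): offset=18
After 8 (seek(-11, END)): offset=9
After 9 (seek(-5, END)): offset=15
After 10 (read(4)): returned 'D38A', offset=19
After 11 (read(7)): returned 'F', offset=20

Answer: F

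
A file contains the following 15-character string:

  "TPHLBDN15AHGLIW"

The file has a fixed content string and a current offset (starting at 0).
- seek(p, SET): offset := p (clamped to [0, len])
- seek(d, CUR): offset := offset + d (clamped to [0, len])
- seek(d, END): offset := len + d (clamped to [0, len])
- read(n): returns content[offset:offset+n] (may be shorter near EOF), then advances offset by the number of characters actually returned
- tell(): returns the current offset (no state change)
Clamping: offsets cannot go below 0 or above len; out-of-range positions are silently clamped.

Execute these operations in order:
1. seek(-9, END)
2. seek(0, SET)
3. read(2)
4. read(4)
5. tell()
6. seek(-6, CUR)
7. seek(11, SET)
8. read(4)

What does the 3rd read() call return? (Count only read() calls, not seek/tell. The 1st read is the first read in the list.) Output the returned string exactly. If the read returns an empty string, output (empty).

After 1 (seek(-9, END)): offset=6
After 2 (seek(0, SET)): offset=0
After 3 (read(2)): returned 'TP', offset=2
After 4 (read(4)): returned 'HLBD', offset=6
After 5 (tell()): offset=6
After 6 (seek(-6, CUR)): offset=0
After 7 (seek(11, SET)): offset=11
After 8 (read(4)): returned 'GLIW', offset=15

Answer: GLIW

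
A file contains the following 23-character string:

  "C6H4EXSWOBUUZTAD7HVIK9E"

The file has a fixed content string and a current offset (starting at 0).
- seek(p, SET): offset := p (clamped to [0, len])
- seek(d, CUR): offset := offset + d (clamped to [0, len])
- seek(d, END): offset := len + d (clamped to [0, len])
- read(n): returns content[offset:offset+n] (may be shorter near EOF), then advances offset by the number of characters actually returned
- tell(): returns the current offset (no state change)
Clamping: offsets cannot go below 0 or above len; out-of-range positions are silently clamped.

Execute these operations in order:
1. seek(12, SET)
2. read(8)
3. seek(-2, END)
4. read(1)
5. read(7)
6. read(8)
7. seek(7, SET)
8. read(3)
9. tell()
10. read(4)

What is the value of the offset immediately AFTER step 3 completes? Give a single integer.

Answer: 21

Derivation:
After 1 (seek(12, SET)): offset=12
After 2 (read(8)): returned 'ZTAD7HVI', offset=20
After 3 (seek(-2, END)): offset=21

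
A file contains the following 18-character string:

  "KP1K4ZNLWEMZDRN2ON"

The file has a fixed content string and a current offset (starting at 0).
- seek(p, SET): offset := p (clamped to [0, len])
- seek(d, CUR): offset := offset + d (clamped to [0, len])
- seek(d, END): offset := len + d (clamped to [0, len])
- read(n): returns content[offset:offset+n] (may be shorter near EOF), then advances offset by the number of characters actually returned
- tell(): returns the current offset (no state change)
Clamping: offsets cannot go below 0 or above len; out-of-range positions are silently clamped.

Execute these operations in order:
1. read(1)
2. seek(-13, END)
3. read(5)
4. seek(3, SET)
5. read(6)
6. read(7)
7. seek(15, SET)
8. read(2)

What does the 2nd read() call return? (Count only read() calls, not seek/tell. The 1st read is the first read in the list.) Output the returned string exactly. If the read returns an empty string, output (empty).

After 1 (read(1)): returned 'K', offset=1
After 2 (seek(-13, END)): offset=5
After 3 (read(5)): returned 'ZNLWE', offset=10
After 4 (seek(3, SET)): offset=3
After 5 (read(6)): returned 'K4ZNLW', offset=9
After 6 (read(7)): returned 'EMZDRN2', offset=16
After 7 (seek(15, SET)): offset=15
After 8 (read(2)): returned '2O', offset=17

Answer: ZNLWE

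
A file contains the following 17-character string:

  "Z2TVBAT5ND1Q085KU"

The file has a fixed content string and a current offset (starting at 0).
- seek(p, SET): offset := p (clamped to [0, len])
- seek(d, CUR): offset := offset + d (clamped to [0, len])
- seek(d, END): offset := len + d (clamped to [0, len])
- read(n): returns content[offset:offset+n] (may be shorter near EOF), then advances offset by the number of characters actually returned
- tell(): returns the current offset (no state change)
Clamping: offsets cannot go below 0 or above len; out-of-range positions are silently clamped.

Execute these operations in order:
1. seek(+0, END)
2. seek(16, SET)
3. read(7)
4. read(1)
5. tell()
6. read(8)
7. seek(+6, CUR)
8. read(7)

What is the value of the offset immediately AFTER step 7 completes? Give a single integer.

Answer: 17

Derivation:
After 1 (seek(+0, END)): offset=17
After 2 (seek(16, SET)): offset=16
After 3 (read(7)): returned 'U', offset=17
After 4 (read(1)): returned '', offset=17
After 5 (tell()): offset=17
After 6 (read(8)): returned '', offset=17
After 7 (seek(+6, CUR)): offset=17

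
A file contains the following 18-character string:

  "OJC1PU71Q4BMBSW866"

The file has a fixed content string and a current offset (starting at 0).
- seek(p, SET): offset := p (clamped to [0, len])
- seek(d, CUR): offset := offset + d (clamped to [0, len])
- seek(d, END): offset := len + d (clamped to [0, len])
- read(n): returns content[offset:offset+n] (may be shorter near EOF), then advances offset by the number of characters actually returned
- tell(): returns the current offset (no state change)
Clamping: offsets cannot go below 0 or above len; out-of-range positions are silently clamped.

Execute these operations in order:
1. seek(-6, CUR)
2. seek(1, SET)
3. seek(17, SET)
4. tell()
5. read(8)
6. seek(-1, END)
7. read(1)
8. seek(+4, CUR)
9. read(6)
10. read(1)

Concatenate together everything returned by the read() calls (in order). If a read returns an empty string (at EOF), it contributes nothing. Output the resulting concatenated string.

Answer: 66

Derivation:
After 1 (seek(-6, CUR)): offset=0
After 2 (seek(1, SET)): offset=1
After 3 (seek(17, SET)): offset=17
After 4 (tell()): offset=17
After 5 (read(8)): returned '6', offset=18
After 6 (seek(-1, END)): offset=17
After 7 (read(1)): returned '6', offset=18
After 8 (seek(+4, CUR)): offset=18
After 9 (read(6)): returned '', offset=18
After 10 (read(1)): returned '', offset=18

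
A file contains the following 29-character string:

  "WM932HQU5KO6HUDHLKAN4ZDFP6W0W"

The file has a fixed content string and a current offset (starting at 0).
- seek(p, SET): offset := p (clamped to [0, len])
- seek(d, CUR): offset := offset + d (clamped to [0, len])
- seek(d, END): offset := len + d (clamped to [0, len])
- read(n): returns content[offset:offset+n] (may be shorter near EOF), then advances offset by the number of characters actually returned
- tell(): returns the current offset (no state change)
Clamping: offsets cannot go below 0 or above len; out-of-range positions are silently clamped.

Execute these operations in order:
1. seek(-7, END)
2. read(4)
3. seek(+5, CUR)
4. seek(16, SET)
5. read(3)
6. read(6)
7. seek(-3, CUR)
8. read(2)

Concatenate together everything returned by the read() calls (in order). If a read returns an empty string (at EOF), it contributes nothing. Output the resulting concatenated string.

After 1 (seek(-7, END)): offset=22
After 2 (read(4)): returned 'DFP6', offset=26
After 3 (seek(+5, CUR)): offset=29
After 4 (seek(16, SET)): offset=16
After 5 (read(3)): returned 'LKA', offset=19
After 6 (read(6)): returned 'N4ZDFP', offset=25
After 7 (seek(-3, CUR)): offset=22
After 8 (read(2)): returned 'DF', offset=24

Answer: DFP6LKAN4ZDFPDF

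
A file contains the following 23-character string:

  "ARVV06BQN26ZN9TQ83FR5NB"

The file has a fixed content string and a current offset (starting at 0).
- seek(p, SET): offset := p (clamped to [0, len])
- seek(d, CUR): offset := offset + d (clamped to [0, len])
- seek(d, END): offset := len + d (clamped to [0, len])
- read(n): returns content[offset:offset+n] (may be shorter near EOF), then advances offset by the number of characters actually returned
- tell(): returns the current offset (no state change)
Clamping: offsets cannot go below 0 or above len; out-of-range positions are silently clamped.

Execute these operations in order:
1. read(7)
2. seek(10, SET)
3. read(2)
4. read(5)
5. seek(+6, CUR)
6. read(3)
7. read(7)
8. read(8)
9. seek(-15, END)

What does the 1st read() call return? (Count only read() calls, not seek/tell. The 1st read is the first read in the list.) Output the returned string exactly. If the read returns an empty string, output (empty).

After 1 (read(7)): returned 'ARVV06B', offset=7
After 2 (seek(10, SET)): offset=10
After 3 (read(2)): returned '6Z', offset=12
After 4 (read(5)): returned 'N9TQ8', offset=17
After 5 (seek(+6, CUR)): offset=23
After 6 (read(3)): returned '', offset=23
After 7 (read(7)): returned '', offset=23
After 8 (read(8)): returned '', offset=23
After 9 (seek(-15, END)): offset=8

Answer: ARVV06B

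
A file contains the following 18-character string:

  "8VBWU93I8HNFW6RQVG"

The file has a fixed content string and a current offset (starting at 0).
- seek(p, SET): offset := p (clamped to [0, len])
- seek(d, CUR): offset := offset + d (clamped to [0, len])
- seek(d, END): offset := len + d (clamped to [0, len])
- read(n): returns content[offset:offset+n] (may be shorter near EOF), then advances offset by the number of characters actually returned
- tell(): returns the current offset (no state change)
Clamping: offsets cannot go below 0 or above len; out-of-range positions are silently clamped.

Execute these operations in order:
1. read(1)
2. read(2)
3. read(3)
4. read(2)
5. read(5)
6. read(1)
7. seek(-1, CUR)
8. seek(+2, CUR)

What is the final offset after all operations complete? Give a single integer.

After 1 (read(1)): returned '8', offset=1
After 2 (read(2)): returned 'VB', offset=3
After 3 (read(3)): returned 'WU9', offset=6
After 4 (read(2)): returned '3I', offset=8
After 5 (read(5)): returned '8HNFW', offset=13
After 6 (read(1)): returned '6', offset=14
After 7 (seek(-1, CUR)): offset=13
After 8 (seek(+2, CUR)): offset=15

Answer: 15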